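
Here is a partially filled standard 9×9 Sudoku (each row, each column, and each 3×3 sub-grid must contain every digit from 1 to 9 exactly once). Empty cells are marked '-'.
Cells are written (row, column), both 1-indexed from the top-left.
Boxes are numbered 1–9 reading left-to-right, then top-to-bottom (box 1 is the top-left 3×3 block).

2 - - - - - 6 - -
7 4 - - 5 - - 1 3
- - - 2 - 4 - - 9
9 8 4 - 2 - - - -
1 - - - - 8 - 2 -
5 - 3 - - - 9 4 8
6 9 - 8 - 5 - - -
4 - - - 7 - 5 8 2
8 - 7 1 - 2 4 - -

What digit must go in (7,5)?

4

Cell (7,5) itself could take any of {3, 4} by direct elimination.
Consider where 4 can go in row 7.
(7,3) is out (column 3 already has a 4).
(7,7) is out (column 7 already has a 4).
(7,8) is out (column 8 already has a 4).
(7,9) is out (box 9 already has a 4).
So the only cell in row 7 that can hold 4 is (7,5).
Therefore (7,5) = 4.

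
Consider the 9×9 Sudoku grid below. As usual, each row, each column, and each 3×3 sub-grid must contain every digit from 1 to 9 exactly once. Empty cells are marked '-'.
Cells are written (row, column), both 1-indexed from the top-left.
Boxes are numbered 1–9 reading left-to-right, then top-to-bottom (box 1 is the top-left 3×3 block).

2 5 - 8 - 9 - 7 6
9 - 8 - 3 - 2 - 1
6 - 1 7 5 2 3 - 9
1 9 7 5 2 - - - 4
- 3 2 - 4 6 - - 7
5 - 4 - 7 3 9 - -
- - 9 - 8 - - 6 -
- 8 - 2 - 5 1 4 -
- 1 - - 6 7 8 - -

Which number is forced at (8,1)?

7

Cell (8,1) itself could take any of {3, 7} by direct elimination.
Consider where 7 can go in row 8.
(8,3) is out (column 3 already has a 7).
(8,5) is out (column 5 already has a 7).
(8,9) is out (column 9 already has a 7).
So the only cell in row 8 that can hold 7 is (8,1).
Therefore (8,1) = 7.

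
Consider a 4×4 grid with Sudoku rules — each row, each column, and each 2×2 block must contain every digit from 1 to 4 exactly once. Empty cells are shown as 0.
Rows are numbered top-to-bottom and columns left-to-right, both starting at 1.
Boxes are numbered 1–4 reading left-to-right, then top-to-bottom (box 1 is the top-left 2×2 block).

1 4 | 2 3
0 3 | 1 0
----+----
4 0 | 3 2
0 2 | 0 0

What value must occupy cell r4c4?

1

Cell r4c4 itself could take any of {1, 4} by direct elimination.
Consider where 1 can go in row 4.
r4c1 is out (column 1 already has a 1).
r4c3 is out (column 3 already has a 1).
So the only cell in row 4 that can hold 1 is r4c4.
Therefore r4c4 = 1.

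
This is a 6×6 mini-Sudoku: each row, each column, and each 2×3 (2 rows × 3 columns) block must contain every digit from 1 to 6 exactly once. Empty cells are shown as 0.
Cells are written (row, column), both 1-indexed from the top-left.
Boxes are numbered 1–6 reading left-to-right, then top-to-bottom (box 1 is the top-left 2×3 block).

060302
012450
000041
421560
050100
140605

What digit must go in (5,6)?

4

Cell (5,6) itself could take any of {3, 4} by direct elimination.
Consider where 4 can go in row 5.
(5,1) is out (column 1 already has a 4).
(5,3) is out (box 5 already has a 4).
(5,5) is out (column 5 already has a 4).
So the only cell in row 5 that can hold 4 is (5,6).
Therefore (5,6) = 4.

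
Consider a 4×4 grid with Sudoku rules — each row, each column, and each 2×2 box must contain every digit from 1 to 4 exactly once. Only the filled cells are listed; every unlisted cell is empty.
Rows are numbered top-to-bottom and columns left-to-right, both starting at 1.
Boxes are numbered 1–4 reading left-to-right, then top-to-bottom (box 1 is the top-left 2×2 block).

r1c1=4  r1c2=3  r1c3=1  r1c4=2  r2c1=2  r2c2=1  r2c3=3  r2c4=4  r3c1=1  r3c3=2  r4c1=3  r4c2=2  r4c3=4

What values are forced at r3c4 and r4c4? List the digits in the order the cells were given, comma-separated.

3,1

For r3c4:
  Row 3 already contains {1, 2}.
  Column 4 already contains {2, 4}.
  Its 2×2 block (box 4) already contains {2, 4}.
  The only value from 1–4 not eliminated is 3, so r3c4 = 3.
For r4c4:
  Row 4 already contains {2, 3, 4}.
  Column 4 already contains {2, 4}.
  Its 2×2 block (box 4) already contains {2, 4}.
  The only value from 1–4 not eliminated is 1, so r4c4 = 1.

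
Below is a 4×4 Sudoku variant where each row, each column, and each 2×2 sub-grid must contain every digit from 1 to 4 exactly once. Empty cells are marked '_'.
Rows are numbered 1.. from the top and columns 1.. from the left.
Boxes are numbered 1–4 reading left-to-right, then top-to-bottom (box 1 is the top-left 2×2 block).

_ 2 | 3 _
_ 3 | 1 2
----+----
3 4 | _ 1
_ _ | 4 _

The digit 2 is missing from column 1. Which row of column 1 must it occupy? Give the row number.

4

Consider where 2 can go in column 1.
row 1, column 1 is out (row 1 already has a 2).
row 2, column 1 is out (row 2 already has a 2).
So the only cell in column 1 that can hold 2 is row 4, column 1.
That is row 4.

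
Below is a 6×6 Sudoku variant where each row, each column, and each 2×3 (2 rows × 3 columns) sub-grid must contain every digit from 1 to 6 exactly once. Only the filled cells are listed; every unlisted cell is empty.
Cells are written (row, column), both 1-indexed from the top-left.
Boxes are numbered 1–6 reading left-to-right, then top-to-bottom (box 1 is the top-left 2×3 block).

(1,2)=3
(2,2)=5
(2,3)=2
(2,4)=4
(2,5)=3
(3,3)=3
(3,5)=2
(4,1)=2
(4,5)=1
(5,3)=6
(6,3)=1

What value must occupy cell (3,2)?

1

Cell (3,2) itself could take any of {1, 4, 6} by direct elimination.
Consider where 1 can go in column 2.
(4,2) is out (row 4 already has a 1).
(5,2) is out (box 5 already has a 1).
(6,2) is out (row 6 already has a 1).
So the only cell in column 2 that can hold 1 is (3,2).
Therefore (3,2) = 1.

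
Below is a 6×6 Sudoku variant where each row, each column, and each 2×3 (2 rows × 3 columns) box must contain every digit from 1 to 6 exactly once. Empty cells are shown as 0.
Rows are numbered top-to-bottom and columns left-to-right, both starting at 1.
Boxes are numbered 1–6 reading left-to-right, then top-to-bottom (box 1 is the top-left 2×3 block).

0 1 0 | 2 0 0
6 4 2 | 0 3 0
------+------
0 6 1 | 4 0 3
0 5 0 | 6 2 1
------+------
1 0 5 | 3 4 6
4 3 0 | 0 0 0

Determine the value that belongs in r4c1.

Row 4 already contains {1, 2, 5, 6}.
Column 1 already contains {1, 4, 6}.
Its 2×3 block (box 3) already contains {1, 5, 6}.
The only value from 1–6 not eliminated is 3, so r4c1 = 3.

3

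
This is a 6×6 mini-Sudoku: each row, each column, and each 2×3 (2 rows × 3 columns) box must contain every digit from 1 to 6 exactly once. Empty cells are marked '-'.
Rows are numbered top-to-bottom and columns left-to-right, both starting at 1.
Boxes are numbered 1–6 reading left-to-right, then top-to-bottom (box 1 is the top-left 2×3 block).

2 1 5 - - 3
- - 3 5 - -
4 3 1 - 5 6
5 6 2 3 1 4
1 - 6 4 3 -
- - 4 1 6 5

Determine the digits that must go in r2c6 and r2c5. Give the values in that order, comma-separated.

1,2

For r2c6:
  Consider where 1 can go in row 2.
  r2c1 is out (column 1 already has a 1).
  r2c2 is out (column 2 already has a 1).
  r2c5 is out (column 5 already has a 1).
  So the only cell in row 2 that can hold 1 is r2c6.
  So r2c6 = 1.
For r2c5:
  Consider where 2 can go in column 5.
  r1c5 is out (row 1 already has a 2).
  So the only cell in column 5 that can hold 2 is r2c5.
  So r2c5 = 2.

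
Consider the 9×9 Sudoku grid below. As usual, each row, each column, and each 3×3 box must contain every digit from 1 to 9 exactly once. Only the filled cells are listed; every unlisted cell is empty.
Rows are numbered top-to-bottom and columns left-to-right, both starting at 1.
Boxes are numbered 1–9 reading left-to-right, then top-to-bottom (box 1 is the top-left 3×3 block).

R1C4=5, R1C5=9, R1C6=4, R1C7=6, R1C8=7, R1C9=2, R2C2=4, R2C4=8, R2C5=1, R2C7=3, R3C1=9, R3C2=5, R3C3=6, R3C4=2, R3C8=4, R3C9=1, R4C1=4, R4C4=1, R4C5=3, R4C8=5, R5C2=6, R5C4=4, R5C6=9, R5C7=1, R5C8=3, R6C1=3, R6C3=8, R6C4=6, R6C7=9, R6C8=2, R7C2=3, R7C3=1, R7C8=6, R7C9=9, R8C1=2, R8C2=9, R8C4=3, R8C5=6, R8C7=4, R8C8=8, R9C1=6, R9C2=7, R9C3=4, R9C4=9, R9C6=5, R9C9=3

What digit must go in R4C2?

2

Row 4 already contains {1, 3, 4, 5}.
Column 2 already contains {3, 4, 5, 6, 7, 9}.
Its 3×3 block (box 4) already contains {3, 4, 6, 8}.
The only value from 1–9 not eliminated is 2, so R4C2 = 2.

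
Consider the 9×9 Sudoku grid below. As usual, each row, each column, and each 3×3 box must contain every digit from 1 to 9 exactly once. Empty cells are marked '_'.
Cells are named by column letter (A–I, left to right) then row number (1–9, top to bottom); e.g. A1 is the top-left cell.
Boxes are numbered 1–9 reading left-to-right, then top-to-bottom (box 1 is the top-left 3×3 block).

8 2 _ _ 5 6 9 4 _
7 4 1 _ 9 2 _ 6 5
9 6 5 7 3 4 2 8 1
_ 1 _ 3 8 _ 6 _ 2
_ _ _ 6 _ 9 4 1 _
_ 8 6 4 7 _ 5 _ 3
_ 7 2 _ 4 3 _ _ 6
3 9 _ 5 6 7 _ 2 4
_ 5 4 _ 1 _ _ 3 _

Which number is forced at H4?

Cell H4 itself could take any of {7, 9} by direct elimination.
Consider where 7 can go in column H.
H6 is out (row 6 already has a 7).
H7 is out (row 7 already has a 7).
So the only cell in column H that can hold 7 is H4.
Therefore H4 = 7.

7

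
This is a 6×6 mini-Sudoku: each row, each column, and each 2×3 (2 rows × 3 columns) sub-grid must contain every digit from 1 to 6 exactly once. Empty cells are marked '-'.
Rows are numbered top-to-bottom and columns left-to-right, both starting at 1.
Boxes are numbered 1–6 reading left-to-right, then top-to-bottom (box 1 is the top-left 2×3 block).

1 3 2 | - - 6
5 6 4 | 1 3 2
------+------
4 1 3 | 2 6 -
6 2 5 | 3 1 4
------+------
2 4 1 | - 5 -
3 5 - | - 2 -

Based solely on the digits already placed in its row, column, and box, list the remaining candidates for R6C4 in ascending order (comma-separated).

4,6

Row 6 already contains {2, 3, 5}.
Column 4 already contains {1, 2, 3}.
Its 2×3 block (box 6) already contains {2, 5}.
Removing those from 1–6 leaves {4, 6} as the candidates for R6C4.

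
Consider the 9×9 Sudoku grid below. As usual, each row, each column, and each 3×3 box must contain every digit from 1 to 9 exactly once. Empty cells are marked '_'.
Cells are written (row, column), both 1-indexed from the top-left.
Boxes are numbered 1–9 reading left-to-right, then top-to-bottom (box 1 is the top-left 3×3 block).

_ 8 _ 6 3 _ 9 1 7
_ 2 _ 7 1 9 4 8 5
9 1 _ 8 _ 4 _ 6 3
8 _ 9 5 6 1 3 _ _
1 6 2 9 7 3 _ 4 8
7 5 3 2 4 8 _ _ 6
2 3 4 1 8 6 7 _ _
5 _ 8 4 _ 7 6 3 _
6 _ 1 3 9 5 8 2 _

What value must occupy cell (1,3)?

5

Row 1 already contains {1, 3, 6, 7, 8, 9}.
Column 3 already contains {1, 2, 3, 4, 8, 9}.
Its 3×3 block (box 1) already contains {1, 2, 8, 9}.
The only value from 1–9 not eliminated is 5, so (1,3) = 5.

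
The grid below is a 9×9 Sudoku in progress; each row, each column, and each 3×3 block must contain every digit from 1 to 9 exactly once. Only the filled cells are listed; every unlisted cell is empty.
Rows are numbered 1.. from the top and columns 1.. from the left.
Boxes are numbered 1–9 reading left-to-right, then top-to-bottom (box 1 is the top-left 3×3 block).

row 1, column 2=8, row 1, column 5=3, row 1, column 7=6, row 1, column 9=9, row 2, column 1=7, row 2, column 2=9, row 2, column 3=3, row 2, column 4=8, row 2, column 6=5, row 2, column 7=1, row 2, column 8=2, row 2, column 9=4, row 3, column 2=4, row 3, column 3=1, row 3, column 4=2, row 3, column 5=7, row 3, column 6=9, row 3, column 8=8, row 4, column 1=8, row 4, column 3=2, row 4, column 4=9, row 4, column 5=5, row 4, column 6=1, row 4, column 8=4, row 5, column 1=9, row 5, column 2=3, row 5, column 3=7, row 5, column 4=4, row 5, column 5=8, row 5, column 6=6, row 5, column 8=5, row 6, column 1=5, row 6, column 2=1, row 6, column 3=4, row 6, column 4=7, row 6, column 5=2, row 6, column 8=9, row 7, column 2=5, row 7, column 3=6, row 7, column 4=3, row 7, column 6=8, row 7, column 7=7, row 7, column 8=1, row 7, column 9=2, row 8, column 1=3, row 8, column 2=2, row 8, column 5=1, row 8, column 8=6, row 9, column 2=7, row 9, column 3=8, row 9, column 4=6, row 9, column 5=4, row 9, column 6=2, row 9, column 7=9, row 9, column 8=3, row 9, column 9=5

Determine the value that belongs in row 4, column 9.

7

Cell row 4, column 9 itself could take any of {3, 6, 7} by direct elimination.
Consider where 7 can go in column 9.
row 3, column 9 is out (row 3 already has a 7).
row 5, column 9 is out (row 5 already has a 7).
row 6, column 9 is out (row 6 already has a 7).
row 8, column 9 is out (box 9 already has a 7).
So the only cell in column 9 that can hold 7 is row 4, column 9.
Therefore row 4, column 9 = 7.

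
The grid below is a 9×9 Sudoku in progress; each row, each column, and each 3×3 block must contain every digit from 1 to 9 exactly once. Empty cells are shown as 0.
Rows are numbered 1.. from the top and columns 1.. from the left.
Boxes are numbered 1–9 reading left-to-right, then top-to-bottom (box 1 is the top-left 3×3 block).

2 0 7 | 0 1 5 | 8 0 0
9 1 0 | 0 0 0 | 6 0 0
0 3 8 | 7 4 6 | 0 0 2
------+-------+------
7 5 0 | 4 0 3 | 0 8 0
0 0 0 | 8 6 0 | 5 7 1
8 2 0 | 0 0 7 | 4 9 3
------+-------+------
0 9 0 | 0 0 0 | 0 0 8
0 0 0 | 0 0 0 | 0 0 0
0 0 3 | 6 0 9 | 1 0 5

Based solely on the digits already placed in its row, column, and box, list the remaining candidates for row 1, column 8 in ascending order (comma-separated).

3,4

Row 1 already contains {1, 2, 5, 7, 8}.
Column 8 already contains {7, 8, 9}.
Its 3×3 block (box 3) already contains {2, 6, 8}.
Removing those from 1–9 leaves {3, 4} as the candidates for row 1, column 8.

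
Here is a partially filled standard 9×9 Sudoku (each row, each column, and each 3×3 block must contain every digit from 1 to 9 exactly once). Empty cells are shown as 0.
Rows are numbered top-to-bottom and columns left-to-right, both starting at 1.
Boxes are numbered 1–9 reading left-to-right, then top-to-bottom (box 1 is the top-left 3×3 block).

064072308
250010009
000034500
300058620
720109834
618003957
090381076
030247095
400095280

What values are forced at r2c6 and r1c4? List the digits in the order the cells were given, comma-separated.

6,5

For r2c6:
  Row 2 already contains {1, 2, 5, 9}.
  Column 6 already contains {1, 2, 3, 4, 5, 7, 8, 9}.
  Its 3×3 block (box 2) already contains {1, 2, 3, 4, 7}.
  The only value from 1–9 not eliminated is 6, so r2c6 = 6.
For r1c4:
  Consider where 5 can go in row 1.
  r1c1 is out (box 1 already has a 5).
  r1c8 is out (column 8 already has a 5).
  So the only cell in row 1 that can hold 5 is r1c4.
  So r1c4 = 5.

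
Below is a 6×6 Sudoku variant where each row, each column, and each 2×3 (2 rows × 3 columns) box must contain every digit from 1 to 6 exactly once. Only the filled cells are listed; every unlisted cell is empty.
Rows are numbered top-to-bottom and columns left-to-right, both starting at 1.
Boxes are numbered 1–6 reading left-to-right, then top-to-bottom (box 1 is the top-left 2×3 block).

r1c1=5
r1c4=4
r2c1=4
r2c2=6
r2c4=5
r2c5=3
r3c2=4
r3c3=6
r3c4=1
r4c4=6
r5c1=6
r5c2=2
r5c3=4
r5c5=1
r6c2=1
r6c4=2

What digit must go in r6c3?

Cell r6c3 itself could take any of {3, 5} by direct elimination.
Consider where 5 can go in box 5.
r6c1 is out (column 1 already has a 5).
So the only cell in box 5 that can hold 5 is r6c3.
Therefore r6c3 = 5.

5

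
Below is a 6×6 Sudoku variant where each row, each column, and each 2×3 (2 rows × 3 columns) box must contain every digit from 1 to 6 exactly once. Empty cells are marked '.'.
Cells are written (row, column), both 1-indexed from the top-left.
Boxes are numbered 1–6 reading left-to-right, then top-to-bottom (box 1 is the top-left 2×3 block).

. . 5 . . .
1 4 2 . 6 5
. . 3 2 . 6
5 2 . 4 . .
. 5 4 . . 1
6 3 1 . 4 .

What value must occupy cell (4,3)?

6

Row 4 already contains {2, 4, 5}.
Column 3 already contains {1, 2, 3, 4, 5}.
Its 2×3 block (box 3) already contains {2, 3, 5}.
The only value from 1–6 not eliminated is 6, so (4,3) = 6.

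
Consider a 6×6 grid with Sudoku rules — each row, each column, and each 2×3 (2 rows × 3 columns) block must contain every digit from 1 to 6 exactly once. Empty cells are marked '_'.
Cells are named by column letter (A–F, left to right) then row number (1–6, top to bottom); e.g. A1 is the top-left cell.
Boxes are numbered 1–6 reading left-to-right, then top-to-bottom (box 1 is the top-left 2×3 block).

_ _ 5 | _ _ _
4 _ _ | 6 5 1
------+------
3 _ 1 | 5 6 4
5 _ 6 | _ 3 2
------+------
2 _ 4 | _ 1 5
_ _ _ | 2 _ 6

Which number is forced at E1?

2

Cell E1 itself could take any of {2, 4} by direct elimination.
Consider where 2 can go in column E.
E6 is out (row 6 already has a 2).
So the only cell in column E that can hold 2 is E1.
Therefore E1 = 2.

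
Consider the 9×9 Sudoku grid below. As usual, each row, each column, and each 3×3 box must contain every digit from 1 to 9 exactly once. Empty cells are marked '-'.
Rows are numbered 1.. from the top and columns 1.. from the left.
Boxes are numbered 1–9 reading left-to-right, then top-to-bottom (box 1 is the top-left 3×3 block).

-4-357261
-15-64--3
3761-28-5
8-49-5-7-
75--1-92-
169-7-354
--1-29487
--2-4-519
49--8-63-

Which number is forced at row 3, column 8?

4

Cell row 3, column 8 itself could take any of {4, 9} by direct elimination.
Consider where 4 can go in column 8.
row 2, column 8 is out (row 2 already has a 4).
So the only cell in column 8 that can hold 4 is row 3, column 8.
Therefore row 3, column 8 = 4.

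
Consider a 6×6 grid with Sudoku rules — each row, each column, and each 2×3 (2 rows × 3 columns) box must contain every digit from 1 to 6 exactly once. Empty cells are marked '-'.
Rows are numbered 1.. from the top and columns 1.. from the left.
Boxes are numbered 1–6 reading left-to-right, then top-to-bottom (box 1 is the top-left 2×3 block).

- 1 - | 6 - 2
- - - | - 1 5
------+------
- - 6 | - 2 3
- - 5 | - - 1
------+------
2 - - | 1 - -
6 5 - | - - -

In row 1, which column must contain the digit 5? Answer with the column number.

Consider where 5 can go in row 1.
row 1, column 3 is out (column 3 already has a 5).
row 1, column 5 is out (box 2 already has a 5).
So the only cell in row 1 that can hold 5 is row 1, column 1.
That is column 1.

1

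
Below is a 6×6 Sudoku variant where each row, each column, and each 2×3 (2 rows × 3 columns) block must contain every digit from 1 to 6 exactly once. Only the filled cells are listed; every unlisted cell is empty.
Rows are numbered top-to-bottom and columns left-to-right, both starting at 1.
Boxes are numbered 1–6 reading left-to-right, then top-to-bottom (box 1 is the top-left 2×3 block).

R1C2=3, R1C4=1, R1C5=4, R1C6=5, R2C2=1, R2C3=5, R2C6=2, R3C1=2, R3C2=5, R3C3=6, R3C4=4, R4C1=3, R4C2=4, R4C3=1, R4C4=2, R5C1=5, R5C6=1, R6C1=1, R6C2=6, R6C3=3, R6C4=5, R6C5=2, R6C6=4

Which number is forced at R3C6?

3

Row 3 already contains {2, 4, 5, 6}.
Column 6 already contains {1, 2, 4, 5}.
Its 2×3 block (box 4) already contains {2, 4}.
The only value from 1–6 not eliminated is 3, so R3C6 = 3.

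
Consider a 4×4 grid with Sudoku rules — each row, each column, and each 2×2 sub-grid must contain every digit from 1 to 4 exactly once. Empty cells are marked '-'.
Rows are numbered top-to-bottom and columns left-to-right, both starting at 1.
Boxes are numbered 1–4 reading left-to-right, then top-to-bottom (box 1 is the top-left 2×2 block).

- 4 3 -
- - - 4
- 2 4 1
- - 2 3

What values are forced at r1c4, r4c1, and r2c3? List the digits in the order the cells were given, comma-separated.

For r1c4:
  Row 1 already contains {3, 4}.
  Column 4 already contains {1, 3, 4}.
  Its 2×2 block (box 2) already contains {3, 4}.
  The only value from 1–4 not eliminated is 2, so r1c4 = 2.
For r4c1:
  Consider where 4 can go in box 3.
  r3c1 is out (row 3 already has a 4).
  r4c2 is out (column 2 already has a 4).
  So the only cell in box 3 that can hold 4 is r4c1.
  So r4c1 = 4.
For r2c3:
  Row 2 already contains {4}.
  Column 3 already contains {2, 3, 4}.
  Its 2×2 block (box 2) already contains {3, 4}.
  The only value from 1–4 not eliminated is 1, so r2c3 = 1.

2,4,1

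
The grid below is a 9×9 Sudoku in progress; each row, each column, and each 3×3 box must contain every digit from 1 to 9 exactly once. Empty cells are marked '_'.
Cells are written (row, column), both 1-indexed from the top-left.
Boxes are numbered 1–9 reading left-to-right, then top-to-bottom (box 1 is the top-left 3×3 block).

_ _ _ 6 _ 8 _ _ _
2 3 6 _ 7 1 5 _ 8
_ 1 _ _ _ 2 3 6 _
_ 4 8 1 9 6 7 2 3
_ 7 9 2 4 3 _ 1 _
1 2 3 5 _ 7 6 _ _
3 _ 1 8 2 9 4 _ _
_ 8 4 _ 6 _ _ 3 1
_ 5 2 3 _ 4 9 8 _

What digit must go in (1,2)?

Row 1 already contains {6, 8}.
Column 2 already contains {1, 2, 3, 4, 5, 7, 8}.
Its 3×3 block (box 1) already contains {1, 2, 3, 6}.
The only value from 1–9 not eliminated is 9, so (1,2) = 9.

9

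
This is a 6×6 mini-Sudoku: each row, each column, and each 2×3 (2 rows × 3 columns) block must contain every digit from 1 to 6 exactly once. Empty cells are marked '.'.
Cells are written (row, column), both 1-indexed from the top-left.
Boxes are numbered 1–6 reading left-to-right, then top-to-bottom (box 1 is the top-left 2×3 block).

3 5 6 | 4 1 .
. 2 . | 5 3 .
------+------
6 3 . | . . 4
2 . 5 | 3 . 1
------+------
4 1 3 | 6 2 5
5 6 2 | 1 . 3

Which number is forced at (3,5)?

Row 3 already contains {3, 4, 6}.
Column 5 already contains {1, 2, 3}.
Its 2×3 block (box 4) already contains {1, 3, 4}.
The only value from 1–6 not eliminated is 5, so (3,5) = 5.

5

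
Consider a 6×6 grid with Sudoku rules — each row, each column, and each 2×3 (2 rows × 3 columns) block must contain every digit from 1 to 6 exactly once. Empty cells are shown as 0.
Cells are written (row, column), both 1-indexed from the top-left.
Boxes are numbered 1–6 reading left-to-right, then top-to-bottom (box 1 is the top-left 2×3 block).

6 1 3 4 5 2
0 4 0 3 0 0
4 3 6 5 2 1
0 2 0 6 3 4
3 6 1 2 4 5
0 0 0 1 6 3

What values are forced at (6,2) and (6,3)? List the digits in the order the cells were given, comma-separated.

5,4

For (6,2):
  Row 6 already contains {1, 3, 6}.
  Column 2 already contains {1, 2, 3, 4, 6}.
  Its 2×3 block (box 5) already contains {1, 3, 6}.
  The only value from 1–6 not eliminated is 5, so (6,2) = 5.
For (6,3):
  Consider where 4 can go in box 5.
  (6,1) is out (column 1 already has a 4).
  (6,2) is out (column 2 already has a 4).
  So the only cell in box 5 that can hold 4 is (6,3).
  So (6,3) = 4.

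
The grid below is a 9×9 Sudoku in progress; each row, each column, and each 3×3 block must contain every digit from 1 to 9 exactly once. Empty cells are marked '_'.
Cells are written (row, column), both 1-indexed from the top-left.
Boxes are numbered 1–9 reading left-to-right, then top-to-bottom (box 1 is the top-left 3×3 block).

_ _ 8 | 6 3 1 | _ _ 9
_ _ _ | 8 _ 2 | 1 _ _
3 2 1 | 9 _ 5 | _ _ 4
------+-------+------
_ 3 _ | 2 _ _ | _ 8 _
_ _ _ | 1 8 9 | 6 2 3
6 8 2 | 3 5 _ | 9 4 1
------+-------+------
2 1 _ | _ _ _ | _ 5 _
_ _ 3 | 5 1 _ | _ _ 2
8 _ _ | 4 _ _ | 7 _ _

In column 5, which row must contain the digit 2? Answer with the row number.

9

Consider where 2 can go in column 5.
(2,5) is out (row 2 already has a 2).
(3,5) is out (row 3 already has a 2).
(4,5) is out (row 4 already has a 2).
(7,5) is out (row 7 already has a 2).
So the only cell in column 5 that can hold 2 is (9,5).
That is row 9.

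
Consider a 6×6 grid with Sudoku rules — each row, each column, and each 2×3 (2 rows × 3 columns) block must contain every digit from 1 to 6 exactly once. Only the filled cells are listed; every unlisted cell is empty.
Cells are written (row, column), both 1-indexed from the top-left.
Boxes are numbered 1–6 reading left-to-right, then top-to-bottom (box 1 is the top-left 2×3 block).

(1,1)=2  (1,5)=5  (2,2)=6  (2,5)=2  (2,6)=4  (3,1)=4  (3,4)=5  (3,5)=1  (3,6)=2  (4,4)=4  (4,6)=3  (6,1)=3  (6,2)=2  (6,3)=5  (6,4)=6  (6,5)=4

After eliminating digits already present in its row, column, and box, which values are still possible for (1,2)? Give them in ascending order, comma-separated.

Row 1 already contains {2, 5}.
Column 2 already contains {2, 6}.
Its 2×3 block (box 1) already contains {2, 6}.
Removing those from 1–6 leaves {1, 3, 4} as the candidates for (1,2).

1,3,4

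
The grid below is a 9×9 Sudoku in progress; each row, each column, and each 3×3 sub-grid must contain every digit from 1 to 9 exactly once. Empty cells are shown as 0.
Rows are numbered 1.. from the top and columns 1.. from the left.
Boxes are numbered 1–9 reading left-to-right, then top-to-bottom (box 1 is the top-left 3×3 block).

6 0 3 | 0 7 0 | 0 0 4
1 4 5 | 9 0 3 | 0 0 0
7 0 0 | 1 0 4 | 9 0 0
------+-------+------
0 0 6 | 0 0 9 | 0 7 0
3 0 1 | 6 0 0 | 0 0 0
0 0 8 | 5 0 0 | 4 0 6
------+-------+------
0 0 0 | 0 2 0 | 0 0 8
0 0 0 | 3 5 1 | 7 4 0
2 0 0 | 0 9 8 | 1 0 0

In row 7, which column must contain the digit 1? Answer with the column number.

2

Consider where 1 can go in row 7.
row 7, column 1 is out (column 1 already has a 1). row 7, column 3 is out (column 3 already has a 1). row 7, column 4 is out (column 4 already has a 1). row 7, column 6 is out (column 6 already has a 1). The remaining empty cells in row 7 are similarly blocked.
So the only cell in row 7 that can hold 1 is row 7, column 2.
That is column 2.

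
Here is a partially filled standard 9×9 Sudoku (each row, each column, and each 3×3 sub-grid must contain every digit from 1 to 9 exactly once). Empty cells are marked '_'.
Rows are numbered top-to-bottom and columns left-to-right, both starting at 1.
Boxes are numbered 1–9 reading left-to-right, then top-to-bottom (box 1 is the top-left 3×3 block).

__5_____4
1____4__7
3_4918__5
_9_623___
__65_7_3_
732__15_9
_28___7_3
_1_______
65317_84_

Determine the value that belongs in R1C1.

Cell R1C1 itself could take any of {2, 8, 9} by direct elimination.
Consider where 2 can go in column 1.
R4C1 is out (row 4 already has a 2).
R5C1 is out (box 4 already has a 2).
R7C1 is out (row 7 already has a 2).
R8C1 is out (box 7 already has a 2).
So the only cell in column 1 that can hold 2 is R1C1.
Therefore R1C1 = 2.

2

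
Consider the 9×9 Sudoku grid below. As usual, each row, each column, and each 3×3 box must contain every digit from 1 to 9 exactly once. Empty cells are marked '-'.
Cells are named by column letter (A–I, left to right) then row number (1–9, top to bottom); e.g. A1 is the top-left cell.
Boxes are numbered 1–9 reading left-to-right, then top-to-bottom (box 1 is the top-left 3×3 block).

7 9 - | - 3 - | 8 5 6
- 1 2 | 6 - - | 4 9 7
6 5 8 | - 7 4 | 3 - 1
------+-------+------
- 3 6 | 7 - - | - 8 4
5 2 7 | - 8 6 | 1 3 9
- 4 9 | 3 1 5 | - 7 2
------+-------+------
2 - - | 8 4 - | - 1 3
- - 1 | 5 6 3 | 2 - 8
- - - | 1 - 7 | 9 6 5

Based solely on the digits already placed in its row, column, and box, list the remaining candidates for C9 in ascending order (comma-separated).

3,4

Row 9 already contains {1, 5, 6, 7, 9}.
Column C already contains {1, 2, 6, 7, 8, 9}.
Its 3×3 block (box 7) already contains {1, 2}.
Removing those from 1–9 leaves {3, 4} as the candidates for C9.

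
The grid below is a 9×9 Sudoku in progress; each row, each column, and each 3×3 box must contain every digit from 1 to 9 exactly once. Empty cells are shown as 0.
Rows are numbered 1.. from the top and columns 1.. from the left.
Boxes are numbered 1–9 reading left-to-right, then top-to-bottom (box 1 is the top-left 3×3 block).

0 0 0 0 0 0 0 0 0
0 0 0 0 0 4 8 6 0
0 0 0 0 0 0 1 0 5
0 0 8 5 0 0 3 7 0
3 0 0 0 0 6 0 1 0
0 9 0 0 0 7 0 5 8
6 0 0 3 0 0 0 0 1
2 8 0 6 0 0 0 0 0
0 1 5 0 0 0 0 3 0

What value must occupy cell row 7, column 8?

8

Cell row 7, column 8 itself could take any of {2, 4, 8, 9} by direct elimination.
Consider where 8 can go in column 8.
row 1, column 8 is out (box 3 already has a 8).
row 3, column 8 is out (box 3 already has a 8).
row 8, column 8 is out (row 8 already has a 8).
So the only cell in column 8 that can hold 8 is row 7, column 8.
Therefore row 7, column 8 = 8.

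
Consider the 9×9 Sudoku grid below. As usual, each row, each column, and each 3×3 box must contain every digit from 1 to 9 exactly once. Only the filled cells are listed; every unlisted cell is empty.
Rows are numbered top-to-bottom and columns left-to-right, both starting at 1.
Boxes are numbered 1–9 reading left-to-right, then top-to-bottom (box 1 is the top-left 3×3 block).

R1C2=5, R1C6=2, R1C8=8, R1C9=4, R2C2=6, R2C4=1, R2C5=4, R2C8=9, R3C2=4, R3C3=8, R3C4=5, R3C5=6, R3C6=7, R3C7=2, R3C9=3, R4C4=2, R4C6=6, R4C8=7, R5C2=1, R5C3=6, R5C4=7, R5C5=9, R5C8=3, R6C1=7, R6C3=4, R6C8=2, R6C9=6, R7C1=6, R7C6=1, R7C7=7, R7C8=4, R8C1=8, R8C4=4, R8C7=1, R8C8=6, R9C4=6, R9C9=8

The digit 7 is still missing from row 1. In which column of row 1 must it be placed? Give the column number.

Consider where 7 can go in row 1.
R1C1 is out (column 1 already has a 7).
R1C4 is out (column 4 already has a 7).
R1C5 is out (box 2 already has a 7).
R1C7 is out (column 7 already has a 7).
So the only cell in row 1 that can hold 7 is R1C3.
That is column 3.

3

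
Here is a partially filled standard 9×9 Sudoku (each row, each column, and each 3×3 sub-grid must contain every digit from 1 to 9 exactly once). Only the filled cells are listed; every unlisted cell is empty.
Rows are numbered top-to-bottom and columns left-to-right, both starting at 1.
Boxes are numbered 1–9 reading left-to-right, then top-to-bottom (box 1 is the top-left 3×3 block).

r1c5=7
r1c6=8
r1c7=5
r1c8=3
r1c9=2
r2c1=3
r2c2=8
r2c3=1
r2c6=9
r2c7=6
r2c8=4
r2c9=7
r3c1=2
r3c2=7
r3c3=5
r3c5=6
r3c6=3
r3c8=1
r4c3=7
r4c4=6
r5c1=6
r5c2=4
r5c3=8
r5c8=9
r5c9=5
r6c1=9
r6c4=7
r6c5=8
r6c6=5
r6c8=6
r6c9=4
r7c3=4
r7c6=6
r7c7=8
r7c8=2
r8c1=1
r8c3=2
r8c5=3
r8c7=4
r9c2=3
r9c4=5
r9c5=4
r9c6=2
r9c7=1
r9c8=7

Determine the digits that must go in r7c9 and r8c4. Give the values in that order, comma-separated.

3,8

For r7c9:
  Consider where 3 can go in box 9.
  r8c8 is out (row 8 already has a 3).
  r8c9 is out (row 8 already has a 3).
  r9c9 is out (row 9 already has a 3).
  So the only cell in box 9 that can hold 3 is r7c9.
  So r7c9 = 3.
For r8c4:
  Consider where 8 can go in row 8.
  r8c2 is out (column 2 already has a 8).
  r8c6 is out (column 6 already has a 8).
  r8c8 is out (box 9 already has a 8).
  r8c9 is out (box 9 already has a 8).
  So the only cell in row 8 that can hold 8 is r8c4.
  So r8c4 = 8.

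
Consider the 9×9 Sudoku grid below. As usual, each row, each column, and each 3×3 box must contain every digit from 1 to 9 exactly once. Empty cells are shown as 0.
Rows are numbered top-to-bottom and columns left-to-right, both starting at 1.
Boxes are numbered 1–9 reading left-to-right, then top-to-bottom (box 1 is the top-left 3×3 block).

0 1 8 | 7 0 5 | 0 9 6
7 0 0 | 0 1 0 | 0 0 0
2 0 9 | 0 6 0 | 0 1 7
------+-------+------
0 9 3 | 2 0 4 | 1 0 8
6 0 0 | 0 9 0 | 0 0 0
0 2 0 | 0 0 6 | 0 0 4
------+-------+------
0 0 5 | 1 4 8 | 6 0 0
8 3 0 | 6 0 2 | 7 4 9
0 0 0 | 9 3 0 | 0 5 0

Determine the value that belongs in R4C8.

Cell R4C8 itself could take any of {6, 7} by direct elimination.
Consider where 6 can go in row 4.
R4C1 is out (column 1 already has a 6).
R4C5 is out (column 5 already has a 6).
So the only cell in row 4 that can hold 6 is R4C8.
Therefore R4C8 = 6.

6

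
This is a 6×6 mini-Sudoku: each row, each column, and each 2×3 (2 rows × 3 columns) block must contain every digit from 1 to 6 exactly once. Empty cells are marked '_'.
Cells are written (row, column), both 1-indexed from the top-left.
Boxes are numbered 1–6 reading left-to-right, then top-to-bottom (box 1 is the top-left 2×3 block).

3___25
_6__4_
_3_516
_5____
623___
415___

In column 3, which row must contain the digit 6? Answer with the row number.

Consider where 6 can go in column 3.
(1,3) is out (box 1 already has a 6).
(2,3) is out (row 2 already has a 6).
(3,3) is out (row 3 already has a 6).
So the only cell in column 3 that can hold 6 is (4,3).
That is row 4.

4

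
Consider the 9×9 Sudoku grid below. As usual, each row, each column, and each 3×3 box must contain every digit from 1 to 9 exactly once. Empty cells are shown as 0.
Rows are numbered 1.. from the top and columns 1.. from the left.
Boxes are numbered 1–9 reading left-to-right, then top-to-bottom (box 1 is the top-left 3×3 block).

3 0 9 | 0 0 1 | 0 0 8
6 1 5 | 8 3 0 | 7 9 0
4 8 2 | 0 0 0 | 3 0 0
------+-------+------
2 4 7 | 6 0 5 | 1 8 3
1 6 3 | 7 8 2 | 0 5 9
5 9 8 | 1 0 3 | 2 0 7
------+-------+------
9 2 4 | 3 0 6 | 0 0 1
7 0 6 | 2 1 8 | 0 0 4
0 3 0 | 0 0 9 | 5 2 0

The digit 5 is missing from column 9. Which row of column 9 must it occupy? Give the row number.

3

Consider where 5 can go in column 9.
row 2, column 9 is out (row 2 already has a 5).
row 9, column 9 is out (row 9 already has a 5).
So the only cell in column 9 that can hold 5 is row 3, column 9.
That is row 3.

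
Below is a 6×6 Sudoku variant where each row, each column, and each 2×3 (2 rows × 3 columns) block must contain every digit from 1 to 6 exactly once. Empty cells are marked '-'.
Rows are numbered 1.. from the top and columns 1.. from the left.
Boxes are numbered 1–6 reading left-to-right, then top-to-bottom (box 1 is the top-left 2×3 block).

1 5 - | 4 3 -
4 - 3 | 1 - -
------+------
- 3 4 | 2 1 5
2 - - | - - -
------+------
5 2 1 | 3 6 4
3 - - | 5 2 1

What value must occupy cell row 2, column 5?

5

Row 2 already contains {1, 3, 4}.
Column 5 already contains {1, 2, 3, 6}.
Its 2×3 block (box 2) already contains {1, 3, 4}.
The only value from 1–6 not eliminated is 5, so row 2, column 5 = 5.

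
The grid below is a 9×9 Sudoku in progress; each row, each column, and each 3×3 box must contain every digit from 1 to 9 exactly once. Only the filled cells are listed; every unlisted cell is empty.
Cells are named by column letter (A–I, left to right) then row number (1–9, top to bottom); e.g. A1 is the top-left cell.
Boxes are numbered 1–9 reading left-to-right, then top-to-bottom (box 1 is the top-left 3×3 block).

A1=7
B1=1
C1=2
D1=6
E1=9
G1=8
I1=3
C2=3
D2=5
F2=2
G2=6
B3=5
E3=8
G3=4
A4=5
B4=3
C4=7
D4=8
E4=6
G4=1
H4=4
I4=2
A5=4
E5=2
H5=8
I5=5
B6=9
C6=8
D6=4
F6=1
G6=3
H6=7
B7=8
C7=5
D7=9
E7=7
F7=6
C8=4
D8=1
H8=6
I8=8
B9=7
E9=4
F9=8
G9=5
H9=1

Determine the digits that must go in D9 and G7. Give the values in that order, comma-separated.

For D9:
  Consider where 2 can go in column D.
  D3 is out (box 2 already has a 2).
  D5 is out (row 5 already has a 2).
  So the only cell in column D that can hold 2 is D9.
  So D9 = 2.
For G7:
  Row 7 already contains {5, 6, 7, 8, 9}.
  Column G already contains {1, 3, 4, 5, 6, 8}.
  Its 3×3 block (box 9) already contains {1, 5, 6, 8}.
  The only value from 1–9 not eliminated is 2, so G7 = 2.

2,2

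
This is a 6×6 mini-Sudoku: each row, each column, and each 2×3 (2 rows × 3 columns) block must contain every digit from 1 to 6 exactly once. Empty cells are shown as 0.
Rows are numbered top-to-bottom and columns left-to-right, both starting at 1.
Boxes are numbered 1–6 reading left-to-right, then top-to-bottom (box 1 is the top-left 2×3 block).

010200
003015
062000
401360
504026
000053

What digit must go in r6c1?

1

Cell r6c1 itself could take any of {1, 2, 6} by direct elimination.
Consider where 1 can go in column 1.
r1c1 is out (row 1 already has a 1).
r2c1 is out (row 2 already has a 1).
r3c1 is out (box 3 already has a 1).
So the only cell in column 1 that can hold 1 is r6c1.
Therefore r6c1 = 1.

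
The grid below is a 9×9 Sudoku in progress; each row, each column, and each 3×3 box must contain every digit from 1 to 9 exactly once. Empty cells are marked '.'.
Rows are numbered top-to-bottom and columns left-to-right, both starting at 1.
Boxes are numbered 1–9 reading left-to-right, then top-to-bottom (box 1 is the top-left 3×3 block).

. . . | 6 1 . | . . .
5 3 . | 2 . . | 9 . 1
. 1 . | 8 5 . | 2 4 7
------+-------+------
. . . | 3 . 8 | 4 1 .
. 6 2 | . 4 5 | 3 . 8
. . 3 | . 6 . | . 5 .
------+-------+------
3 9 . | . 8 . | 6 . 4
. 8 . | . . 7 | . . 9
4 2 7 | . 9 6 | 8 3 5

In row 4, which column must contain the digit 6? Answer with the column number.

Consider where 6 can go in row 4.
r4c1 is out (box 4 already has a 6).
r4c2 is out (column 2 already has a 6).
r4c3 is out (box 4 already has a 6).
r4c5 is out (column 5 already has a 6).
So the only cell in row 4 that can hold 6 is r4c9.
That is column 9.

9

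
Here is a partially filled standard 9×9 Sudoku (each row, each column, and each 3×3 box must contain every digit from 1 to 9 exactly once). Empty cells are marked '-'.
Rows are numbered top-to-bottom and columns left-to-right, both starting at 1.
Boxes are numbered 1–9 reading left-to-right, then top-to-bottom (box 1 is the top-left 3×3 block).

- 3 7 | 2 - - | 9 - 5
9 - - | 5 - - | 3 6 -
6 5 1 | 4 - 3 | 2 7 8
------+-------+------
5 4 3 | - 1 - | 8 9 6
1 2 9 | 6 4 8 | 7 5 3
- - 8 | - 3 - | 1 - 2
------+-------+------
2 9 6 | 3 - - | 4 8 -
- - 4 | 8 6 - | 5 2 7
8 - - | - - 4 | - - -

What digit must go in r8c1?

Row 8 already contains {2, 4, 5, 6, 7, 8}.
Column 1 already contains {1, 2, 5, 6, 8, 9}.
Its 3×3 block (box 7) already contains {2, 4, 6, 8, 9}.
The only value from 1–9 not eliminated is 3, so r8c1 = 3.

3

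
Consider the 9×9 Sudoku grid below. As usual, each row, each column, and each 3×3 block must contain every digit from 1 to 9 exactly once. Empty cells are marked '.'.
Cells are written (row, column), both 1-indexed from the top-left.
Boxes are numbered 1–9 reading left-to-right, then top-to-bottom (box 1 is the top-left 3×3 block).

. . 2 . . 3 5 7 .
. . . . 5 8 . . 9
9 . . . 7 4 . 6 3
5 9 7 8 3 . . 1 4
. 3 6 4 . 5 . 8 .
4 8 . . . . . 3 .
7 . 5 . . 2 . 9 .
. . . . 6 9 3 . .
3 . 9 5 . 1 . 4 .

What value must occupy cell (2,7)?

Cell (2,7) itself could take any of {1, 2, 4} by direct elimination.
Consider where 4 can go in box 3.
(1,9) is out (column 9 already has a 4).
(2,8) is out (column 8 already has a 4).
(3,7) is out (row 3 already has a 4).
So the only cell in box 3 that can hold 4 is (2,7).
Therefore (2,7) = 4.

4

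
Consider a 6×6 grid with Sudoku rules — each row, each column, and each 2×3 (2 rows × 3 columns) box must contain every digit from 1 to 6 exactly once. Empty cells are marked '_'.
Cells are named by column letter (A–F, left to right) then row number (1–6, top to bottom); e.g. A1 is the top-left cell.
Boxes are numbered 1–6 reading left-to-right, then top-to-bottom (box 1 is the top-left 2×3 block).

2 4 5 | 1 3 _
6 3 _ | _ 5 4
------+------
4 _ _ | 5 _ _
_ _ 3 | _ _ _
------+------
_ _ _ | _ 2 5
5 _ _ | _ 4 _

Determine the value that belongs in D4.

Cell D4 itself could take any of {2, 4, 6} by direct elimination.
Consider where 4 can go in column D.
D2 is out (row 2 already has a 4).
D5 is out (box 6 already has a 4).
D6 is out (row 6 already has a 4).
So the only cell in column D that can hold 4 is D4.
Therefore D4 = 4.

4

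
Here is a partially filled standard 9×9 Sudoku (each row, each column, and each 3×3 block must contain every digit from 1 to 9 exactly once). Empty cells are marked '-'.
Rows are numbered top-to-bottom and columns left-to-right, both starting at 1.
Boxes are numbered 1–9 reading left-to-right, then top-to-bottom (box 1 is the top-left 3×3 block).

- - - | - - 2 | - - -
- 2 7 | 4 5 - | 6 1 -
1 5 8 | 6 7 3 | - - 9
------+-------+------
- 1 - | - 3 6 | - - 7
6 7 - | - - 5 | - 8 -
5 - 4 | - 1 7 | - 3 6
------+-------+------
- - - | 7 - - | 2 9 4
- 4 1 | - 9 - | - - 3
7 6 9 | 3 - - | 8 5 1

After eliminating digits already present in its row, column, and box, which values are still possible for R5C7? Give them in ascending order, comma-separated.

1,4,9

Row 5 already contains {5, 6, 7, 8}.
Column 7 already contains {2, 6, 8}.
Its 3×3 block (box 6) already contains {3, 6, 7, 8}.
Removing those from 1–9 leaves {1, 4, 9} as the candidates for R5C7.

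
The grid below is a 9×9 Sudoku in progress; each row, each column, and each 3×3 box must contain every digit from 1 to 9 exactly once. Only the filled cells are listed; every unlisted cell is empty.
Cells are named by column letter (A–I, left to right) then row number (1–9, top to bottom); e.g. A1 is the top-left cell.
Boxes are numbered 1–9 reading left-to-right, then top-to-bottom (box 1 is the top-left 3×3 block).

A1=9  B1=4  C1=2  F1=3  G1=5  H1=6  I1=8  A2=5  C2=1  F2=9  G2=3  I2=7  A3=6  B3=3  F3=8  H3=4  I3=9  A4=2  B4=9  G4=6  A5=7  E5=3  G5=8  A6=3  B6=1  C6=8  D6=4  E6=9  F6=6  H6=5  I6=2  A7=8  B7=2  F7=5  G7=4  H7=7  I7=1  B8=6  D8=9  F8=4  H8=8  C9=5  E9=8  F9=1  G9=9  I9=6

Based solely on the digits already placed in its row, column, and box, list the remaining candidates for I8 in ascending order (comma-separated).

Row 8 already contains {4, 6, 8, 9}.
Column I already contains {1, 2, 6, 7, 8, 9}.
Its 3×3 block (box 9) already contains {1, 4, 6, 7, 8, 9}.
Removing those from 1–9 leaves {3, 5} as the candidates for I8.

3,5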